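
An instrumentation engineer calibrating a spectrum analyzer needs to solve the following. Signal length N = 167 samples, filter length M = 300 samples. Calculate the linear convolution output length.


Linear convolution output length:
L = N + M - 1
  = 167 + 300 - 1
  = 466 samples

466


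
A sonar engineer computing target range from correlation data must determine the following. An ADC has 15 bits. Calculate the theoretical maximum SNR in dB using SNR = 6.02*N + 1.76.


Theoretical SNR for a full-scale sinusoid:
SNR = 6.02 * N + 1.76
    = 6.02 * 15 + 1.76
    = 90.3 + 1.76
    = 92.06 dB

92.06 dB


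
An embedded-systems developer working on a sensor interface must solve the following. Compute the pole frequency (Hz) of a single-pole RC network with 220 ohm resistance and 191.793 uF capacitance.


Cutoff frequency of a first-order RC filter:
fc = 1 / (2 * pi * R * C)
C = 191.793 uF = 0.000191793 F
fc = 1 / (2 * pi * 220 * 0.000191793)
   = 1 / 0.26511561111638
   = 3.771939 Hz

3.771939 Hz


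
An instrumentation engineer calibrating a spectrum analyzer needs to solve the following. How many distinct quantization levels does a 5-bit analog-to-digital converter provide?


Number of quantization levels = 2^N
= 2^5
= 32

32


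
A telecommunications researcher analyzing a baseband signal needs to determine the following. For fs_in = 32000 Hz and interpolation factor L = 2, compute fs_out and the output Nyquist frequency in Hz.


Step 1 — output sample rate after interpolation by L:
fs_out = L * fs_in = 2 * 32000 = 64000 Hz

Step 2 — Nyquist frequency of the output stream:
f_Nyq = fs_out / 2 = 64000 / 2 = 32000.0 Hz

fs_out = 64000 Hz; f_Nyquist = 32000.0 Hz


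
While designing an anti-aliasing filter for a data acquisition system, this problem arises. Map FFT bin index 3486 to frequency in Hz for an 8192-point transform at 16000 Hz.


Frequency of DFT bin k:
f_k = k * fs / N
    = 3486 * 16000 / 8192
    = 55776000 / 8192
    = 6808.594 Hz

6808.594 Hz


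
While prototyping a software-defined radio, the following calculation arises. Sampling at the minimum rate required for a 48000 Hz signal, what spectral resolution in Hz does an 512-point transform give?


Step 1 — Nyquist sampling rate:
fs = 2 * fmax = 2 * 48000 = 96000 Hz

Step 2 — DFT bin spacing:
df = fs / N = 96000 / 512 = 187.5 Hz

187.5 Hz


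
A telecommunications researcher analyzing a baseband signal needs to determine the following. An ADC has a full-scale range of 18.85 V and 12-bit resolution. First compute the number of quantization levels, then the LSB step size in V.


Step 1 — number of quantization levels:
L = 2^N = 2^12 = 4096

Step 2 — LSB step size:
delta = Vfs / L
      = 18.85 / 4096
      = 0.00460205 V

Levels = 4096; step size = 0.00460205 V


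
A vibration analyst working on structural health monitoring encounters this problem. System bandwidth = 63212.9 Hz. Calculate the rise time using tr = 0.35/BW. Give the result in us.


Rise time from bandwidth relationship:
tr = 0.35 / BW
   = 0.35 / 63212.9
   = 5.536844536e-06 s
   = 5.5368 us

5.5368 us


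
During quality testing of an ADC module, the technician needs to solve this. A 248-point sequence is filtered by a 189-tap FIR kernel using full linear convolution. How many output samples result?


Linear convolution output length:
L = N + M - 1
  = 248 + 189 - 1
  = 436 samples

436


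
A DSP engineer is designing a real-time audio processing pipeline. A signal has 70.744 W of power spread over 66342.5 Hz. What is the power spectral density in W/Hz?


Power spectral density:
PSD = P / BW
    = 70.744 / 66342.5
    = 0.00106635 W/Hz

0.00106635 W/Hz


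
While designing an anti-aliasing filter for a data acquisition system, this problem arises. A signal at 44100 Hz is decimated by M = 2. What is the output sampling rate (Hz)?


Decimation reduces the sample rate:
fs_out = fs_in / M
       = 44100 / 2
       = 22050.0 Hz

22050.0 Hz


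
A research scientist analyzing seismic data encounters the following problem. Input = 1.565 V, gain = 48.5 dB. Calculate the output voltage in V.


Output voltage from dB gain:
V_out = V_in * 10^(gain_dB / 20)
      = 1.565 * 10^(48.5 / 20)
      = 1.565 * 266.072506
      = 416.4035 V

416.4035 V


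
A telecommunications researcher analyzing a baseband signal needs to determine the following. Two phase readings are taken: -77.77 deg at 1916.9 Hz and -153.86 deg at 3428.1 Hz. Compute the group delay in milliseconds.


Group delay from phase difference:
tau = -d(phi)/d(omega)
d(phi) = -76.09 deg = -1.328021 rad
d(omega) = 2*pi*(3428.1 - 1916.9) = 9495.1496 rad/s
tau = -(-1.328021) / 9495.1496
    = 0.1399 ms

0.1399 ms


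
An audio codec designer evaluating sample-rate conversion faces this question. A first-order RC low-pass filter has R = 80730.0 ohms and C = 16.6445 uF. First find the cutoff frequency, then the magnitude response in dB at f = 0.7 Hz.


Step 1 — cutoff frequency:
fc = 1 / (2*pi*R*C)
C = 16.6445 uF = 1.66445e-05 F
fc = 1 / (2*pi*80730.0*1.66445e-05)
   = 0.118444 Hz

Step 2 — magnitude at f = 0.7 Hz:
|H(f)| = 1 / sqrt(1 + (f/fc)^2)
f/fc = 0.7 / 0.118444 = 5.909966
|H| = 1 / sqrt(1 + 34.927698) = 0.1668343
|H|_dB = 20*log10(0.1668343) = -15.55 dB

fc = 0.118444 Hz; |H(0.7 Hz)| = -15.55 dB


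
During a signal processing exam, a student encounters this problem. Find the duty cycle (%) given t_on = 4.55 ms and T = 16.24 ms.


Duty cycle as a percentage:
DC = (t_on / T) * 100
   = (4.55 / 16.24) * 100
   = 0.280172 * 100
   = 28.02 %

28.02 %


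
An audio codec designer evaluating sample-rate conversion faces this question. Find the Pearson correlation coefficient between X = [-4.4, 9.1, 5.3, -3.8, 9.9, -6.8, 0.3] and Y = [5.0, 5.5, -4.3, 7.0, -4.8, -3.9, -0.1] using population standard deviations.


Pearson correlation coefficient (population):
r = cov(X,Y) / (std(X) * std(Y))
Mean X = 1.3714, Mean Y = 0.6286
Cov(X,Y) = -6.914898
Std(X) = 6.277787, Std(Y) = 4.754461
r = -0.2317

-0.2317


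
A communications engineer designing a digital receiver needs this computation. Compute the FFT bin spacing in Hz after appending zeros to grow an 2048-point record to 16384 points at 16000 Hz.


Frequency resolution after zero-padding:
N_padded = 2048 * 8 = 16384
df = fs / N_padded
   = 16000 / 16384
   = 0.9766 Hz

0.9766 Hz


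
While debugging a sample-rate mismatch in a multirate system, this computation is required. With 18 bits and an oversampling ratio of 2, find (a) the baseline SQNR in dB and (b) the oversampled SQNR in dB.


Step 1 — baseline SQNR at Nyquist:
SQNR_base = 6.02*N + 1.76
          = 6.02*18 + 1.76
          = 110.12 dB

Step 2 — oversampling processing gain:
G = 10*log10(OSR) = 10*log10(2) = 3.01 dB

Step 3 — total:
SQNR_total = 110.12 + 3.01 = 113.13 dB

Base SQNR = 110.12 dB; oversampled SQNR = 113.13 dB


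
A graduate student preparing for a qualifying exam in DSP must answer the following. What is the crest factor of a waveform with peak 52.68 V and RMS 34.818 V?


Crest factor is the ratio of peak to RMS:
CF = V_peak / V_rms
   = 52.68 / 34.818
   = 1.513

1.513


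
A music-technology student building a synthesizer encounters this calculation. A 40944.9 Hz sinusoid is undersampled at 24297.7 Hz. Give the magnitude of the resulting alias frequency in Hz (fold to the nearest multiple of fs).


Compute the nearest integer multiple of fs to the signal:
n = round(40944.9 / 24297.7) = 2
f_alias = |40944.9 - 2 * 24297.7|
        = |40944.9 - 48595.4|
        = 7650.5 Hz

7650.5


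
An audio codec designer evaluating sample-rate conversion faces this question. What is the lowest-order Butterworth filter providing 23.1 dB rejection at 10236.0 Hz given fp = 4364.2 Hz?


Butterworth filter order formula:
n = log10(10^(A/10) - 1) / (2 * log10(f_stop/f_pass))
10^(23.1/10) - 1 = 203.1738
f_stop/f_pass = 10236.0 / 4364.2 = 2.3454
n = 3.1168 -> ceil = 4

4


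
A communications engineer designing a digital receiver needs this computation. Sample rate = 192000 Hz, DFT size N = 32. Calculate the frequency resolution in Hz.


DFT frequency resolution:
df = fs / N
   = 192000 / 32
   = 6000.0 Hz

6000.0 Hz


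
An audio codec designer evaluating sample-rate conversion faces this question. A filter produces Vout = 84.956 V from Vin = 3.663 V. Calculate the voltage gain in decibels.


Voltage gain in dB:
G = 20 * log10(Vout / Vin)
  = 20 * log10(84.956 / 3.663)
  = 20 * log10(23.193011)
  = 20 * 1.365357
  = 27.31 dB

27.31 dB


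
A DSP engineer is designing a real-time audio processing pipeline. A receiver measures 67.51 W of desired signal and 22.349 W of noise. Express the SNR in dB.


SNR in decibels:
SNR = 10 * log10(Ps / Pn)
    = 10 * log10(67.51 / 22.349)
    = 10 * log10(3.0207)
    = 10 * 0.4801
    = 4.8 dB

4.8 dB


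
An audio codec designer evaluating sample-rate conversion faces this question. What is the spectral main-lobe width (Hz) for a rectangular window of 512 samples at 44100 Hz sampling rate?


Main lobe width for a rectangular window:
Width = 2 * fs / N
      = 2 * 44100 / 512
      = 88200 / 512
      = 172.266 Hz

172.266 Hz


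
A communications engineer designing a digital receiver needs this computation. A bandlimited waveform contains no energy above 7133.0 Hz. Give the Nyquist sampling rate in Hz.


The Nyquist rate is twice the maximum frequency component.
fs_min = 2 * fmax
      = 2 * 7133.0
      = 14266.0 Hz

14266.0


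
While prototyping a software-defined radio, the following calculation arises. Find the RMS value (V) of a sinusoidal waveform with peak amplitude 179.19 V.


RMS voltage for a sinusoidal waveform:
V_rms = V_peak / sqrt(2)
      = 179.19 / 1.414214
      = 126.706 V

126.706 V


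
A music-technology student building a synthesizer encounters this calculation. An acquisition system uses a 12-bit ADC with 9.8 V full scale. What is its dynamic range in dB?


Dynamic range from full-scale to LSB:
V_min = V_max / 2^bits = 9.8 / 2^12
DR = 20 * log10(V_max / V_min)
   = 20 * log10(2^12)
   = 20 * 12 * log10(2)
   = 72.25 dB

72.25 dB


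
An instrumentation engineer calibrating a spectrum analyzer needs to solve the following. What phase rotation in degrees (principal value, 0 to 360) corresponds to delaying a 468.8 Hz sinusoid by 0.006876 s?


Phase shift from frequency and time delay:
phi = 360 * f * t_delay
    = 360 * 468.8 * 0.006876
    = 1160.45 degrees
    mod 360 = 80.45 degrees

80.45 degrees


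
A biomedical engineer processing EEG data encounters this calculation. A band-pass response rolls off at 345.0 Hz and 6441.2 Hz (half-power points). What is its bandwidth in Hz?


Bandwidth is the difference of -3dB frequencies:
BW = f_high - f_low
   = 6441.2 - 345.0
   = 6096.2 Hz

6096.2 Hz


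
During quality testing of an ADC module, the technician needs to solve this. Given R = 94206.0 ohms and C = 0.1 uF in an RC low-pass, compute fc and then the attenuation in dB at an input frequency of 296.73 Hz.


Step 1 — cutoff frequency:
fc = 1 / (2*pi*R*C)
C = 0.1 uF = 1e-07 F
fc = 1 / (2*pi*94206.0*1e-07)
   = 16.8944 Hz

Step 2 — magnitude at f = 296.73 Hz:
|H(f)| = 1 / sqrt(1 + (f/fc)^2)
f/fc = 296.73 / 16.8944 = 17.563808
|H| = 1 / sqrt(1 + 308.487351) = 0.0568432
|H|_dB = 20*log10(0.0568432) = -24.91 dB

fc = 16.8944 Hz; |H(296.73 Hz)| = -24.91 dB


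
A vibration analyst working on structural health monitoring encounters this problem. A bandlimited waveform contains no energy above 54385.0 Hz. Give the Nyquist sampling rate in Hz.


The Nyquist rate is twice the maximum frequency component.
fs_min = 2 * fmax
      = 2 * 54385.0
      = 108770.0 Hz

108770.0


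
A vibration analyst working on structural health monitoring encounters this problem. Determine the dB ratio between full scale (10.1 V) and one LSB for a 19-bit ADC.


Dynamic range from full-scale to LSB:
V_min = V_max / 2^bits = 10.1 / 2^19
DR = 20 * log10(V_max / V_min)
   = 20 * log10(2^19)
   = 20 * 19 * log10(2)
   = 114.39 dB

114.39 dB


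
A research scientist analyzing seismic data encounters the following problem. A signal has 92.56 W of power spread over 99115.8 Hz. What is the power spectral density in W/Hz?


Power spectral density:
PSD = P / BW
    = 92.56 / 99115.8
    = 0.00093386 W/Hz

0.00093386 W/Hz


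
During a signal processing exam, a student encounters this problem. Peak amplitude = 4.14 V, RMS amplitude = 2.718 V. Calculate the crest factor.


Crest factor is the ratio of peak to RMS:
CF = V_peak / V_rms
   = 4.14 / 2.718
   = 1.5232

1.5232


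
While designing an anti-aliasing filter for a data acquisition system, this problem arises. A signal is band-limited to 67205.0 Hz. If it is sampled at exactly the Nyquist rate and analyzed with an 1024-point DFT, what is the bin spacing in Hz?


Step 1 — Nyquist sampling rate:
fs = 2 * fmax = 2 * 67205.0 = 134410.0 Hz

Step 2 — DFT bin spacing:
df = fs / N = 134410.0 / 1024 = 131.2598 Hz

131.2598 Hz


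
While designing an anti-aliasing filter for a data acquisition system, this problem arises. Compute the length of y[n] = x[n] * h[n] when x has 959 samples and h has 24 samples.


Linear convolution output length:
L = N + M - 1
  = 959 + 24 - 1
  = 982 samples

982


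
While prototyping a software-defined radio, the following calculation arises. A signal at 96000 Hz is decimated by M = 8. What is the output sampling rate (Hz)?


Decimation reduces the sample rate:
fs_out = fs_in / M
       = 96000 / 8
       = 12000.0 Hz

12000.0 Hz


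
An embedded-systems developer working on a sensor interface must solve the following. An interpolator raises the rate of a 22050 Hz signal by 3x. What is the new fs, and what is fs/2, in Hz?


Step 1 — output sample rate after interpolation by L:
fs_out = L * fs_in = 3 * 22050 = 66150 Hz

Step 2 — Nyquist frequency of the output stream:
f_Nyq = fs_out / 2 = 66150 / 2 = 33075.0 Hz

fs_out = 66150 Hz; f_Nyquist = 33075.0 Hz


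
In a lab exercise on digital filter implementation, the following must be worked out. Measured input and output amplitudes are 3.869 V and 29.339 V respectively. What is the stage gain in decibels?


Voltage gain in dB:
G = 20 * log10(Vout / Vin)
  = 20 * log10(29.339 / 3.869)
  = 20 * log10(7.583096)
  = 20 * 0.879847
  = 17.6 dB

17.6 dB


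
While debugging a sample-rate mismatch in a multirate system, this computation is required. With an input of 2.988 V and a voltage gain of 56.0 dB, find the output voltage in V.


Output voltage from dB gain:
V_out = V_in * 10^(gain_dB / 20)
      = 2.988 * 10^(56.0 / 20)
      = 2.988 * 630.957344
      = 1885.3005 V

1885.3005 V


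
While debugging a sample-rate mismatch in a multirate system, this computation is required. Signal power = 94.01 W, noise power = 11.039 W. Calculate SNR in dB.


SNR in decibels:
SNR = 10 * log10(Ps / Pn)
    = 10 * log10(94.01 / 11.039)
    = 10 * log10(8.5162)
    = 10 * 0.9302
    = 9.3 dB

9.3 dB


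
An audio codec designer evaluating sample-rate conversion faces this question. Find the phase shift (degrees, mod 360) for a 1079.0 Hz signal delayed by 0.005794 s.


Phase shift from frequency and time delay:
phi = 360 * f * t_delay
    = 360 * 1079.0 * 0.005794
    = 2250.62 degrees
    mod 360 = 90.62 degrees

90.62 degrees


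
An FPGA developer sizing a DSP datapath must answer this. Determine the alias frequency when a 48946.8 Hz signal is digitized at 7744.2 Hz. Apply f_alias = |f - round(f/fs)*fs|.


Compute the nearest integer multiple of fs to the signal:
n = round(48946.8 / 7744.2) = 6
f_alias = |48946.8 - 6 * 7744.2|
        = |48946.8 - 46465.2|
        = 2481.6 Hz

2481.6


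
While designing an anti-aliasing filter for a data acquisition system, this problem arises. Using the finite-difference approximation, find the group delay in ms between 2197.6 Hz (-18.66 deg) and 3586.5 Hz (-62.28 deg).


Group delay from phase difference:
tau = -d(phi)/d(omega)
d(phi) = -43.62 deg = -0.761313 rad
d(omega) = 2*pi*(3586.5 - 2197.6) = 8726.7161 rad/s
tau = -(-0.761313) / 8726.7161
    = 0.0872 ms

0.0872 ms


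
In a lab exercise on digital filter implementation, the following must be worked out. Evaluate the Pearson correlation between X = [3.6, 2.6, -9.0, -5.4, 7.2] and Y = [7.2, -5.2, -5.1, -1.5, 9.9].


Pearson correlation coefficient (population):
r = cov(X,Y) / (std(X) * std(Y))
Mean X = -0.2, Mean Y = 1.06
Cov(X,Y) = 27.748
Std(X) = 6.02528, Std(Y) = 6.317151
r = 0.729

0.729


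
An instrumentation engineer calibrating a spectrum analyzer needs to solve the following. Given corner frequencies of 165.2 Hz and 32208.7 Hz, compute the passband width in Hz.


Bandwidth is the difference of -3dB frequencies:
BW = f_high - f_low
   = 32208.7 - 165.2
   = 32043.5 Hz

32043.5 Hz


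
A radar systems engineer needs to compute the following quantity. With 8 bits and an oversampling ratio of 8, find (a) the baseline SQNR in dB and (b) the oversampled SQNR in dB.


Step 1 — baseline SQNR at Nyquist:
SQNR_base = 6.02*N + 1.76
          = 6.02*8 + 1.76
          = 49.92 dB

Step 2 — oversampling processing gain:
G = 10*log10(OSR) = 10*log10(8) = 9.03 dB

Step 3 — total:
SQNR_total = 49.92 + 9.03 = 58.95 dB

Base SQNR = 49.92 dB; oversampled SQNR = 58.95 dB


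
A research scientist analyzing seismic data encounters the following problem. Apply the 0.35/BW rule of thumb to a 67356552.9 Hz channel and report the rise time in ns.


Rise time from bandwidth relationship:
tr = 0.35 / BW
   = 0.35 / 67356552.9
   = 5.196227909e-09 s
   = 5.1962 ns

5.1962 ns


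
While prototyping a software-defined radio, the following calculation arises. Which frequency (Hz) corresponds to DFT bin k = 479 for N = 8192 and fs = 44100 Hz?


Frequency of DFT bin k:
f_k = k * fs / N
    = 479 * 44100 / 8192
    = 21123900 / 8192
    = 2578.601 Hz

2578.601 Hz


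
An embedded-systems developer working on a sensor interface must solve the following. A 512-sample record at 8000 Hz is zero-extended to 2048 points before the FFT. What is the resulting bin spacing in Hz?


Frequency resolution after zero-padding:
N_padded = 512 * 4 = 2048
df = fs / N_padded
   = 8000 / 2048
   = 3.9062 Hz

3.9062 Hz


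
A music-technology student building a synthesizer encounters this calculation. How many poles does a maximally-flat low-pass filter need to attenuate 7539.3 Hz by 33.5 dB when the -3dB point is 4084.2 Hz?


Butterworth filter order formula:
n = log10(10^(A/10) - 1) / (2 * log10(f_stop/f_pass))
10^(33.5/10) - 1 = 2237.7211
f_stop/f_pass = 7539.3 / 4084.2 = 1.846
n = 6.2913 -> ceil = 7

7


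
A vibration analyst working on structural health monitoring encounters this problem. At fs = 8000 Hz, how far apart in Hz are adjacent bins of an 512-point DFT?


DFT frequency resolution:
df = fs / N
   = 8000 / 512
   = 15.625 Hz

15.625 Hz


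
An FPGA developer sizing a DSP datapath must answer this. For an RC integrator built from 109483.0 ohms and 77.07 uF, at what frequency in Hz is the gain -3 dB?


Cutoff frequency of a first-order RC filter:
fc = 1 / (2 * pi * R * C)
C = 77.07 uF = 7.707e-05 F
fc = 1 / (2 * pi * 109483.0 * 7.707e-05)
   = 1 / 53.016605366307
   = 0.018862 Hz

0.018862 Hz


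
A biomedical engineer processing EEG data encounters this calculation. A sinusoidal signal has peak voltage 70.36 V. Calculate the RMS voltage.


RMS voltage for a sinusoidal waveform:
V_rms = V_peak / sqrt(2)
      = 70.36 / 1.414214
      = 49.752 V

49.752 V


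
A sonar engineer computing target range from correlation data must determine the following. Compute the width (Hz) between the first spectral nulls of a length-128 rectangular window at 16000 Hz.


Main lobe width for a rectangular window:
Width = 2 * fs / N
      = 2 * 16000 / 128
      = 32000 / 128
      = 250.0 Hz

250.0 Hz


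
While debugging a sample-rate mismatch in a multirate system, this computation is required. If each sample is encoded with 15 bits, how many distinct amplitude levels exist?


Number of quantization levels = 2^N
= 2^15
= 32768

32768


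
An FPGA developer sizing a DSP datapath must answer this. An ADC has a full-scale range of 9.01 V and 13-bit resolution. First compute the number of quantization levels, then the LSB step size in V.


Step 1 — number of quantization levels:
L = 2^N = 2^13 = 8192

Step 2 — LSB step size:
delta = Vfs / L
      = 9.01 / 8192
      = 0.00109985 V

Levels = 8192; step size = 0.00109985 V


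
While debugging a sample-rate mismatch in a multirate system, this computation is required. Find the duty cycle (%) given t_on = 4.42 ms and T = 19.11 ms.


Duty cycle as a percentage:
DC = (t_on / T) * 100
   = (4.42 / 19.11) * 100
   = 0.231293 * 100
   = 23.13 %

23.13 %


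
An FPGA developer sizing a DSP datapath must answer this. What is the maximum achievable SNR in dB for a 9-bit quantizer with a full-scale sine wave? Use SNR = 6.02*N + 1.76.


Theoretical SNR for a full-scale sinusoid:
SNR = 6.02 * N + 1.76
    = 6.02 * 9 + 1.76
    = 54.18 + 1.76
    = 55.94 dB

55.94 dB


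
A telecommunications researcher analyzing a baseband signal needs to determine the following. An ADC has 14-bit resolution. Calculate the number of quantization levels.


Number of quantization levels = 2^N
= 2^14
= 16384

16384


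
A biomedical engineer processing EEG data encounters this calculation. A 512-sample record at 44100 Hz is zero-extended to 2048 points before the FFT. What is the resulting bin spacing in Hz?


Frequency resolution after zero-padding:
N_padded = 512 * 4 = 2048
df = fs / N_padded
   = 44100 / 2048
   = 21.5332 Hz

21.5332 Hz


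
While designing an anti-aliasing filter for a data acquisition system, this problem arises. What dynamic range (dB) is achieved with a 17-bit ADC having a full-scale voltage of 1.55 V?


Dynamic range from full-scale to LSB:
V_min = V_max / 2^bits = 1.55 / 2^17
DR = 20 * log10(V_max / V_min)
   = 20 * log10(2^17)
   = 20 * 17 * log10(2)
   = 102.35 dB

102.35 dB


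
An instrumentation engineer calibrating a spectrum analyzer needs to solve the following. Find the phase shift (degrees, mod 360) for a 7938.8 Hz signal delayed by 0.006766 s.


Phase shift from frequency and time delay:
phi = 360 * f * t_delay
    = 360 * 7938.8 * 0.006766
    = 19337.01 degrees
    mod 360 = 257.01 degrees

257.01 degrees


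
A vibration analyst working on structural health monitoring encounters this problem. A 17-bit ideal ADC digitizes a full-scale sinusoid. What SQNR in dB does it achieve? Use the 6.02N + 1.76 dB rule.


Theoretical SNR for a full-scale sinusoid:
SNR = 6.02 * N + 1.76
    = 6.02 * 17 + 1.76
    = 102.34 + 1.76
    = 104.1 dB

104.1 dB


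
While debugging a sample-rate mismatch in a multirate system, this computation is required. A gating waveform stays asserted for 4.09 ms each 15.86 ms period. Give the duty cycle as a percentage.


Duty cycle as a percentage:
DC = (t_on / T) * 100
   = (4.09 / 15.86) * 100
   = 0.257881 * 100
   = 25.79 %

25.79 %


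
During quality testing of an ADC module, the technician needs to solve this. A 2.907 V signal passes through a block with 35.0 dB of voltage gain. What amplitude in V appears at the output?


Output voltage from dB gain:
V_out = V_in * 10^(gain_dB / 20)
      = 2.907 * 10^(35.0 / 20)
      = 2.907 * 56.234133
      = 163.4726 V

163.4726 V


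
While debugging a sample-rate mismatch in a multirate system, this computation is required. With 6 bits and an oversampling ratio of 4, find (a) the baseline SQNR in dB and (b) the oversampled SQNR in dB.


Step 1 — baseline SQNR at Nyquist:
SQNR_base = 6.02*N + 1.76
          = 6.02*6 + 1.76
          = 37.88 dB

Step 2 — oversampling processing gain:
G = 10*log10(OSR) = 10*log10(4) = 6.02 dB

Step 3 — total:
SQNR_total = 37.88 + 6.02 = 43.9 dB

Base SQNR = 37.88 dB; oversampled SQNR = 43.9 dB


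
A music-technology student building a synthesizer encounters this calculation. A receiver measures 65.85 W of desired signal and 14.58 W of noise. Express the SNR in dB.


SNR in decibels:
SNR = 10 * log10(Ps / Pn)
    = 10 * log10(65.85 / 14.58)
    = 10 * log10(4.5165)
    = 10 * 0.6548
    = 6.55 dB

6.55 dB


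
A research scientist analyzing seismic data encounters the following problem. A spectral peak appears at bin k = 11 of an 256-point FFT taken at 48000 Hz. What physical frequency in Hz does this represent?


Frequency of DFT bin k:
f_k = k * fs / N
    = 11 * 48000 / 256
    = 528000 / 256
    = 2062.5 Hz

2062.5 Hz


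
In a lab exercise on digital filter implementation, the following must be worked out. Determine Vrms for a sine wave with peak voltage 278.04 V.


RMS voltage for a sinusoidal waveform:
V_rms = V_peak / sqrt(2)
      = 278.04 / 1.414214
      = 196.604 V

196.604 V


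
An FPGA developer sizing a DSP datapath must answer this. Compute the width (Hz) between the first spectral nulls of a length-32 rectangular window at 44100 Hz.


Main lobe width for a rectangular window:
Width = 2 * fs / N
      = 2 * 44100 / 32
      = 88200 / 32
      = 2756.25 Hz

2756.25 Hz


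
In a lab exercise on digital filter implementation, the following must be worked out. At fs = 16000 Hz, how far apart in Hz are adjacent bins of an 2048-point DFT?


DFT frequency resolution:
df = fs / N
   = 16000 / 2048
   = 7.8125 Hz

7.8125 Hz


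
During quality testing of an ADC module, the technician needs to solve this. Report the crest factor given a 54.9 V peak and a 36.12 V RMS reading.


Crest factor is the ratio of peak to RMS:
CF = V_peak / V_rms
   = 54.9 / 36.12
   = 1.5199

1.5199


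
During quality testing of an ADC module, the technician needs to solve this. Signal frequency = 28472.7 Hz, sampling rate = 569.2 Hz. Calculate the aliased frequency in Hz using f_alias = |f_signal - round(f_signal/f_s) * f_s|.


Compute the nearest integer multiple of fs to the signal:
n = round(28472.7 / 569.2) = 50
f_alias = |28472.7 - 50 * 569.2|
        = |28472.7 - 28460.0|
        = 12.7 Hz

12.7


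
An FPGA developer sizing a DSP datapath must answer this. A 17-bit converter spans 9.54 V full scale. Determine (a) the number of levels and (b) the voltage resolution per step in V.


Step 1 — number of quantization levels:
L = 2^N = 2^17 = 131072

Step 2 — LSB step size:
delta = Vfs / L
      = 9.54 / 131072
      = 7.278e-05 V

Levels = 131072; step size = 7.278e-05 V


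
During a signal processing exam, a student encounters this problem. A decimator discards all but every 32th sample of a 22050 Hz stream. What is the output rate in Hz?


Decimation reduces the sample rate:
fs_out = fs_in / M
       = 22050 / 32
       = 689.0625 Hz

689.0625 Hz


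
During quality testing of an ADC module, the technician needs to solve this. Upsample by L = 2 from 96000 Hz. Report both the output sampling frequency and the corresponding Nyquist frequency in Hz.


Step 1 — output sample rate after interpolation by L:
fs_out = L * fs_in = 2 * 96000 = 192000 Hz

Step 2 — Nyquist frequency of the output stream:
f_Nyq = fs_out / 2 = 192000 / 2 = 96000.0 Hz

fs_out = 192000 Hz; f_Nyquist = 96000.0 Hz


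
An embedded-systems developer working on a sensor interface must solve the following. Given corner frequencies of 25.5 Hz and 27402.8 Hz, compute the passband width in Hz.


Bandwidth is the difference of -3dB frequencies:
BW = f_high - f_low
   = 27402.8 - 25.5
   = 27377.3 Hz

27377.3 Hz


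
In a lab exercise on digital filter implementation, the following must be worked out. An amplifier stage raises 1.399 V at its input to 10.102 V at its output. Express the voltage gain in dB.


Voltage gain in dB:
G = 20 * log10(Vout / Vin)
  = 20 * log10(10.102 / 1.399)
  = 20 * log10(7.220872)
  = 20 * 0.85859
  = 17.17 dB

17.17 dB


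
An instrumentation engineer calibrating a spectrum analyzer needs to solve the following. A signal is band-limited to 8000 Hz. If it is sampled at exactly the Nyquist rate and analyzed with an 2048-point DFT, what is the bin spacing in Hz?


Step 1 — Nyquist sampling rate:
fs = 2 * fmax = 2 * 8000 = 16000 Hz

Step 2 — DFT bin spacing:
df = fs / N = 16000 / 2048 = 7.8125 Hz

7.8125 Hz


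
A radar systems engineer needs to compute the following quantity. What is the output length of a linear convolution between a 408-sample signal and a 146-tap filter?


Linear convolution output length:
L = N + M - 1
  = 408 + 146 - 1
  = 553 samples

553


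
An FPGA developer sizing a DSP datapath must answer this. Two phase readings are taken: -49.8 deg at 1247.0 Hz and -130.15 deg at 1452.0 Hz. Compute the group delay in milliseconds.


Group delay from phase difference:
tau = -d(phi)/d(omega)
d(phi) = -80.35 deg = -1.402372 rad
d(omega) = 2*pi*(1452.0 - 1247.0) = 1288.053 rad/s
tau = -(-1.402372) / 1288.053
    = 1.0888 ms

1.0888 ms


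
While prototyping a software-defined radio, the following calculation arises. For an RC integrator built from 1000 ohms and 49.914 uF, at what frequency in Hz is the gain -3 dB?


Cutoff frequency of a first-order RC filter:
fc = 1 / (2 * pi * R * C)
C = 49.914 uF = 4.9914e-05 F
fc = 1 / (2 * pi * 1000 * 4.9914e-05)
   = 1 / 0.31361891142256
   = 3.188583 Hz

3.188583 Hz


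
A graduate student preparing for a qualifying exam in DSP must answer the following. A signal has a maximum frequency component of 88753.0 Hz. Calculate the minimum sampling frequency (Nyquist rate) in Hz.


The Nyquist rate is twice the maximum frequency component.
fs_min = 2 * fmax
      = 2 * 88753.0
      = 177506.0 Hz

177506.0


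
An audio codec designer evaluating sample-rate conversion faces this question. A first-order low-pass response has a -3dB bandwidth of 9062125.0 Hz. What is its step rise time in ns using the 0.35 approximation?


Rise time from bandwidth relationship:
tr = 0.35 / BW
   = 0.35 / 9062125.0
   = 3.862228782e-08 s
   = 38.6223 ns

38.6223 ns


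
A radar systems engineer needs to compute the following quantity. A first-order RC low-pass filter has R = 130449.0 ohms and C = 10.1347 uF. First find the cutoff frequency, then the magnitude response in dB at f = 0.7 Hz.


Step 1 — cutoff frequency:
fc = 1 / (2*pi*R*C)
C = 10.1347 uF = 1.01347e-05 F
fc = 1 / (2*pi*130449.0*1.01347e-05)
   = 0.120384 Hz

Step 2 — magnitude at f = 0.7 Hz:
|H(f)| = 1 / sqrt(1 + (f/fc)^2)
f/fc = 0.7 / 0.120384 = 5.814726
|H| = 1 / sqrt(1 + 33.811038) = 0.169489
|H|_dB = 20*log10(0.169489) = -15.42 dB

fc = 0.120384 Hz; |H(0.7 Hz)| = -15.42 dB


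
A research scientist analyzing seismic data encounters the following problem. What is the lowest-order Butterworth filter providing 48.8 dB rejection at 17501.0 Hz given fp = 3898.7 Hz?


Butterworth filter order formula:
n = log10(10^(A/10) - 1) / (2 * log10(f_stop/f_pass))
10^(48.8/10) - 1 = 75856.7575
f_stop/f_pass = 17501.0 / 3898.7 = 4.4889
n = 3.7415 -> ceil = 4

4


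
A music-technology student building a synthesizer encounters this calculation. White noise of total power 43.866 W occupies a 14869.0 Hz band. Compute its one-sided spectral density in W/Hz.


Power spectral density:
PSD = P / BW
    = 43.866 / 14869.0
    = 0.00295016 W/Hz

0.00295016 W/Hz


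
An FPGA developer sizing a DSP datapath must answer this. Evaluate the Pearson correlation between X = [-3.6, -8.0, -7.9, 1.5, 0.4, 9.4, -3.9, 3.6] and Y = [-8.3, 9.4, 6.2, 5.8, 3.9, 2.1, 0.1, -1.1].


Pearson correlation coefficient (population):
r = cov(X,Y) / (std(X) * std(Y))
Mean X = -1.0625, Mean Y = 2.2625
Cov(X,Y) = -6.177344
Std(X) = 5.5821, Std(Y) = 5.113936
r = -0.2164

-0.2164


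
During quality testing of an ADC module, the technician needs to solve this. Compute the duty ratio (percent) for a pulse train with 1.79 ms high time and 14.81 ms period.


Duty cycle as a percentage:
DC = (t_on / T) * 100
   = (1.79 / 14.81) * 100
   = 0.120864 * 100
   = 12.09 %

12.09 %


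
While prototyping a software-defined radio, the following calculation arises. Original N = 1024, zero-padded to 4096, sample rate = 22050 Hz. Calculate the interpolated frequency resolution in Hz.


Frequency resolution after zero-padding:
N_padded = 1024 * 4 = 4096
df = fs / N_padded
   = 22050 / 4096
   = 5.3833 Hz

5.3833 Hz


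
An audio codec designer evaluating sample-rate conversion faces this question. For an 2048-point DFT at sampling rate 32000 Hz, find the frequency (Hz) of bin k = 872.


Frequency of DFT bin k:
f_k = k * fs / N
    = 872 * 32000 / 2048
    = 27904000 / 2048
    = 13625.0 Hz

13625.0 Hz


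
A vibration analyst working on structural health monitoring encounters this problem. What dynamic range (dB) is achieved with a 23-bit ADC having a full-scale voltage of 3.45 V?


Dynamic range from full-scale to LSB:
V_min = V_max / 2^bits = 3.45 / 2^23
DR = 20 * log10(V_max / V_min)
   = 20 * log10(2^23)
   = 20 * 23 * log10(2)
   = 138.47 dB

138.47 dB


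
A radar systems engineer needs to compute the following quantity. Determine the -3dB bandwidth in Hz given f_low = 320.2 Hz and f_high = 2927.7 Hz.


Bandwidth is the difference of -3dB frequencies:
BW = f_high - f_low
   = 2927.7 - 320.2
   = 2607.5 Hz

2607.5 Hz


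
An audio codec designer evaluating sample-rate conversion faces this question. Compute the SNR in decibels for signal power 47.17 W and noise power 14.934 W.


SNR in decibels:
SNR = 10 * log10(Ps / Pn)
    = 10 * log10(47.17 / 14.934)
    = 10 * log10(3.1586)
    = 10 * 0.4995
    = 4.99 dB

4.99 dB


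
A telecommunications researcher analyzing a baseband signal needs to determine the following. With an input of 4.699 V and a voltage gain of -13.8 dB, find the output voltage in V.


Output voltage from dB gain:
V_out = V_in * 10^(gain_dB / 20)
      = 4.699 * 10^(-13.8 / 20)
      = 4.699 * 0.204174
      = 0.9594 V

0.9594 V


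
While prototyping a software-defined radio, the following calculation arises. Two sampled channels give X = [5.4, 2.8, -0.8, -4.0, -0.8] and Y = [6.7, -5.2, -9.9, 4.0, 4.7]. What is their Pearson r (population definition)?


Pearson correlation coefficient (population):
r = cov(X,Y) / (std(X) * std(Y))
Mean X = 0.52, Mean Y = 0.06
Cov(X,Y) = 1.9248
Std(X) = 3.253552, Std(Y) = 6.449992
r = 0.0917

0.0917


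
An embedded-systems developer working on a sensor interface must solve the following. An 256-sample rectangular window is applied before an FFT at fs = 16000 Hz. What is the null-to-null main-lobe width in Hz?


Main lobe width for a rectangular window:
Width = 2 * fs / N
      = 2 * 16000 / 256
      = 32000 / 256
      = 125.0 Hz

125.0 Hz


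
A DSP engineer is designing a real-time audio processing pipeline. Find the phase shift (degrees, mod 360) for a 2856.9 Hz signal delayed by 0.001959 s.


Phase shift from frequency and time delay:
phi = 360 * f * t_delay
    = 360 * 2856.9 * 0.001959
    = 2014.8 degrees
    mod 360 = 214.8 degrees

214.8 degrees


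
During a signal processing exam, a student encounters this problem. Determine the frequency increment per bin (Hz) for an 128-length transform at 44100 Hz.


DFT frequency resolution:
df = fs / N
   = 44100 / 128
   = 344.5312 Hz

344.5312 Hz


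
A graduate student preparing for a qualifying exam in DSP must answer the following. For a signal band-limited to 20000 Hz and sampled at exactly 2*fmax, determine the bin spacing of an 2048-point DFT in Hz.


Step 1 — Nyquist sampling rate:
fs = 2 * fmax = 2 * 20000 = 40000 Hz

Step 2 — DFT bin spacing:
df = fs / N = 40000 / 2048 = 19.5312 Hz

19.5312 Hz


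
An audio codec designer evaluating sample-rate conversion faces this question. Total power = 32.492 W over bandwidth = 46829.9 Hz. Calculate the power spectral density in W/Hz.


Power spectral density:
PSD = P / BW
    = 32.492 / 46829.9
    = 0.00069383 W/Hz

0.00069383 W/Hz


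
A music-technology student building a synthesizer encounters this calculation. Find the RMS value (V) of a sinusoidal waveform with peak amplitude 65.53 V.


RMS voltage for a sinusoidal waveform:
V_rms = V_peak / sqrt(2)
      = 65.53 / 1.414214
      = 46.337 V

46.337 V


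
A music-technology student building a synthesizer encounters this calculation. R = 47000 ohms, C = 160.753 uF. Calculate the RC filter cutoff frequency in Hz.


Cutoff frequency of a first-order RC filter:
fc = 1 / (2 * pi * R * C)
C = 160.753 uF = 0.000160753 F
fc = 1 / (2 * pi * 47000 * 0.000160753)
   = 1 / 47.471921721197
   = 0.021065 Hz

0.021065 Hz


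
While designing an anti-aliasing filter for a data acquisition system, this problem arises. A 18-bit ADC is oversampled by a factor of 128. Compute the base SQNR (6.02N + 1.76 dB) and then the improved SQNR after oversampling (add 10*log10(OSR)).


Step 1 — baseline SQNR at Nyquist:
SQNR_base = 6.02*N + 1.76
          = 6.02*18 + 1.76
          = 110.12 dB

Step 2 — oversampling processing gain:
G = 10*log10(OSR) = 10*log10(128) = 21.07 dB

Step 3 — total:
SQNR_total = 110.12 + 21.07 = 131.19 dB

Base SQNR = 110.12 dB; oversampled SQNR = 131.19 dB


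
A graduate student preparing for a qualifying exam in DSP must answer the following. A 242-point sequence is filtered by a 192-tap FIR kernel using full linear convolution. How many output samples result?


Linear convolution output length:
L = N + M - 1
  = 242 + 192 - 1
  = 433 samples

433


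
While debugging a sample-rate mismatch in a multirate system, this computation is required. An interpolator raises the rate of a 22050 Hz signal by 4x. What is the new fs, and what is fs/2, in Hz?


Step 1 — output sample rate after interpolation by L:
fs_out = L * fs_in = 4 * 22050 = 88200 Hz

Step 2 — Nyquist frequency of the output stream:
f_Nyq = fs_out / 2 = 88200 / 2 = 44100.0 Hz

fs_out = 88200 Hz; f_Nyquist = 44100.0 Hz


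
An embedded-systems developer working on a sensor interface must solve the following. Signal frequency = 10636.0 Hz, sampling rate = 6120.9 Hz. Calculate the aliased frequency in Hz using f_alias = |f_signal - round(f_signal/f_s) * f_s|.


Compute the nearest integer multiple of fs to the signal:
n = round(10636.0 / 6120.9) = 2
f_alias = |10636.0 - 2 * 6120.9|
        = |10636.0 - 12241.8|
        = 1605.8 Hz

1605.8


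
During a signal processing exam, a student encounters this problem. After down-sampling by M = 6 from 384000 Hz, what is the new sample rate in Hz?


Decimation reduces the sample rate:
fs_out = fs_in / M
       = 384000 / 6
       = 64000.0 Hz

64000.0 Hz


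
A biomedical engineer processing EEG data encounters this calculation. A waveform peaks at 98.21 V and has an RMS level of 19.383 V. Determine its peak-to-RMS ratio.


Crest factor is the ratio of peak to RMS:
CF = V_peak / V_rms
   = 98.21 / 19.383
   = 5.0668

5.0668


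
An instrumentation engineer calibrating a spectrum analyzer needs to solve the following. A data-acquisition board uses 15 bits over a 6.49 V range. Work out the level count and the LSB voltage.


Step 1 — number of quantization levels:
L = 2^N = 2^15 = 32768

Step 2 — LSB step size:
delta = Vfs / L
      = 6.49 / 32768
      = 0.00019806 V

Levels = 32768; step size = 0.00019806 V


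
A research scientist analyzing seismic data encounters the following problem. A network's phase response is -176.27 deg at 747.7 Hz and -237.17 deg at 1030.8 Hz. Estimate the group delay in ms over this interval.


Group delay from phase difference:
tau = -d(phi)/d(omega)
d(phi) = -60.9 deg = -1.062906 rad
d(omega) = 2*pi*(1030.8 - 747.7) = 1778.7698 rad/s
tau = -(-1.062906) / 1778.7698
    = 0.5976 ms

0.5976 ms


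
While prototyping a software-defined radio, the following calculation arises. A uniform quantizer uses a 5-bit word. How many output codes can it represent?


Number of quantization levels = 2^N
= 2^5
= 32

32
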